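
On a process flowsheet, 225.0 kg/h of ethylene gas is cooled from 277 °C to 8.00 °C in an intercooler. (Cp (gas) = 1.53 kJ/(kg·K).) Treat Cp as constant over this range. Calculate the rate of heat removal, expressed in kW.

Q = ṁ·Cp·ΔT = 225.0 × 1.53 × (8.00 − 277) = -92603 kJ/h
Converting: 92603 / 3600 s = 25.723 kW

Q_c = 25.7 kW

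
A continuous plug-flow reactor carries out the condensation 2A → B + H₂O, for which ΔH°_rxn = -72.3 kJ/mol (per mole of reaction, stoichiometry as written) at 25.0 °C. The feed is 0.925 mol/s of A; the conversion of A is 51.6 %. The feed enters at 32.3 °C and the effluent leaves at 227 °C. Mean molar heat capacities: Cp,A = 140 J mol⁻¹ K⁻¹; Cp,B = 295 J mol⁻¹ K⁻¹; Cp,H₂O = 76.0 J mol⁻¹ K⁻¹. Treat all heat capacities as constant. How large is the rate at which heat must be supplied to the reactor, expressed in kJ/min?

Extent of reaction ξ = 0.516 × 0.925 / 2 = 0.23865 mol/s
Reaction term: ξ·ΔH°_rxn = 0.23865 × -72.3 = -17.254 kJ/s
Sensible, feed 32.3→25 °C: -0.94535 kJ/s
Outlet flows (mol/s): A 0.4477, B 0.23865, H₂O 0.23865
Sensible, products 25→227 °C: 30.546 kJ/s
Q = ΔH = 12.346 kJ/s = 12.346 kW
Heat supplied = 740.77 kJ/min

Q_in = 741 kJ/min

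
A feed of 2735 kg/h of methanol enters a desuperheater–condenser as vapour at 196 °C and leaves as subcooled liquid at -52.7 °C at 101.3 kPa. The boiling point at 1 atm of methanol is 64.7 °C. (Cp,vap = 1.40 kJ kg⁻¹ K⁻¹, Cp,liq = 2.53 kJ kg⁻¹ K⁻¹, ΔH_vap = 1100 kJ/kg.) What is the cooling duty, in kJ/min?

vapour 196→64.7 °C: -183.82 kJ/kg
condensation at 64.7 °C: -1100 kJ/kg
liquid 64.7→-52.7 °C: -297.02 kJ/kg
Δh = -183.82 + -1100 + -297.02 = -1580.8 kJ/kg
Q = ṁ·Δh = 2735 kg/h × -1580.8 kJ/kg = -4.3236e+06 kJ/h
|Q| = 1201 kW = 72060 kJ/min

Q_c = 72100 kJ/min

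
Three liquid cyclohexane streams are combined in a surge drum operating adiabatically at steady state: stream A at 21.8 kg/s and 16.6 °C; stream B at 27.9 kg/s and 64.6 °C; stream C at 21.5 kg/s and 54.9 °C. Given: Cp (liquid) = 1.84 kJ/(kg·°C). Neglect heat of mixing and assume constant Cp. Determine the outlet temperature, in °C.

T_out = 47.0 °C

Energy balance with Q = 0: Σ ṁᵢCp,ᵢ(T_out − Tᵢ) = 0
T_out = Σ ṁᵢCp,ᵢTᵢ / Σ ṁᵢCp,ᵢ
      = 6154 / 131.01 = 46.974 °C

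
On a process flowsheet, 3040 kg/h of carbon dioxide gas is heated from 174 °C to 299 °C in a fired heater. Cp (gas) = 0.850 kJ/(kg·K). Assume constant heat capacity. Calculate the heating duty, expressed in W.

Q = ṁ·Cp·ΔT = 3040 × 0.850 × (299 − 174) = 323000 kJ/h
Converting: 323000 / 3600 s = 89.722 kW
Heating duty = 89722 W

Q = 89700 W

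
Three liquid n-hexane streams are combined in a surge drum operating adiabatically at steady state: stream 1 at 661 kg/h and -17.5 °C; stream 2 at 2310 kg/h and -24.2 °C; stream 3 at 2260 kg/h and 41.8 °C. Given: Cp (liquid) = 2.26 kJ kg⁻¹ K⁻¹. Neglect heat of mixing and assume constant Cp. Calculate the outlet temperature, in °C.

T_out = 5.16 °C

No heat crosses the boundary, so H_out = H_in.
T_out = Σ ṁᵢCp,ᵢTᵢ / Σ ṁᵢCp,ᵢ
      = 61017 / 11822 = 5.1613 °C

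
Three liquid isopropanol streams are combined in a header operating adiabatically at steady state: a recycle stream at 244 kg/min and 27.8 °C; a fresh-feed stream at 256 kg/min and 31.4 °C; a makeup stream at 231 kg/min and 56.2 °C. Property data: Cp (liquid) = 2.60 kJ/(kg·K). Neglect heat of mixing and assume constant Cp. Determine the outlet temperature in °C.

Adiabatic, steady state ⇒ Σ ṁᵢCp,ᵢ(T_out − Tᵢ) = 0
Σ ṁᵢCp,ᵢTᵢ = 244×2.60×27.8 + 256×2.60×31.4 + 231×2.60×56.2 = 72290
Σ ṁᵢCp,ᵢ = 244×2.60 + 256×2.60 + 231×2.60 = 1900.6
T_out = 72290 / 1900.6 = 38.035 °C

T_out = 38.0 °C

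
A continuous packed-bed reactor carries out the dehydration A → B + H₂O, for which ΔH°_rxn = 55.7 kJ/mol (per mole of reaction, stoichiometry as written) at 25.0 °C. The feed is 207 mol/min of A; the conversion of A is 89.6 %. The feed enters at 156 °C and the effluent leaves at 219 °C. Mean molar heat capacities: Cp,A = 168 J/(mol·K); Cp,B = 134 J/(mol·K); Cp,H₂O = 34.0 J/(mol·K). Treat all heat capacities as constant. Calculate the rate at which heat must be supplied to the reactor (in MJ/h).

Q_in = 751 MJ/h

Extent of reaction ξ = 0.896 × 207 = 185.47 mol/min
Reaction term: ξ·ΔH°_rxn = 185.47 × 55.7 = 10331 kJ/min
Sensible, feed 156→25 °C: -4555.7 kJ/min
Outlet flows (mol/min): A 21.528, B 185.47, H₂O 185.47
Sensible, products 25→219 °C: 6746.5 kJ/min
Q = ΔH = 12522 kJ/min = 208.69 kW
Heat supplied = 751.3 MJ/h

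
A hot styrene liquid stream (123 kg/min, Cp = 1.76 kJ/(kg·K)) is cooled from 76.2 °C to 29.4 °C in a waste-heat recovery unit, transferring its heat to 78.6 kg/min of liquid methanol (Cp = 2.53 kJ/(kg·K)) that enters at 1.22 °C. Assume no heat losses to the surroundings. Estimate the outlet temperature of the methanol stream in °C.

T_c,out = 52.2 °C

Heat released by hot stream: Q = 123 × 1.76 × (76.2 − 29.4) = 10131 kJ/min
Energy balance on cold side (adiabatic exchanger): Q = ṁ_c·Cp_c·(T_c,out − T_c,in)
T_c,out = 1.22 + 10131/(78.6 × 2.53) = 52.167 °C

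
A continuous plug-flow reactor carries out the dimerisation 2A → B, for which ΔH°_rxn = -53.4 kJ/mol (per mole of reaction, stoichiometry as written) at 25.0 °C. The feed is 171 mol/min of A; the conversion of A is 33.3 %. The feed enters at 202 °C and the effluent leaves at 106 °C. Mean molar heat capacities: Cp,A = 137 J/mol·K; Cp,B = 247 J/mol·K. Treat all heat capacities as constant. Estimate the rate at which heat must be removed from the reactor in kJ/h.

Q_out = 230000 kJ/h

Extent of reaction ξ = 0.333 × 171 / 2 = 28.472 mol/min
Reaction term: ξ·ΔH°_rxn = 28.472 × -53.4 = -1520.4 kJ/min
Sensible, feed 202→25 °C: -4146.6 kJ/min
Outlet flows (mol/min): A 114.06, B 28.472
Sensible, products 25→106 °C: 1835.3 kJ/min
Q = ΔH = -3831.6 kJ/min = -63.861 kW
Heat removed = 229900 kJ/h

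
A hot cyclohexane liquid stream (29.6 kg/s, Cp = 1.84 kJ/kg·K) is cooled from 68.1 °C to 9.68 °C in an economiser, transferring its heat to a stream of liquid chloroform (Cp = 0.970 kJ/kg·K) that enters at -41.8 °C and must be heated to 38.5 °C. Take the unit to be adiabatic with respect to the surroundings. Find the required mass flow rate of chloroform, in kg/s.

Heat released by hot stream: Q = 29.6 × 1.84 × (68.1 − 9.68) = 3181.8 kJ/s
Energy balance on cold side (adiabatic exchanger): Q = ṁ_c·Cp_c·(T_c,out − T_c,in)
ṁ_c = 3181.8 / [0.970 × (38.5 − -41.8)] = 40.849 kg/s

ṁ_c = 40.8 kg/s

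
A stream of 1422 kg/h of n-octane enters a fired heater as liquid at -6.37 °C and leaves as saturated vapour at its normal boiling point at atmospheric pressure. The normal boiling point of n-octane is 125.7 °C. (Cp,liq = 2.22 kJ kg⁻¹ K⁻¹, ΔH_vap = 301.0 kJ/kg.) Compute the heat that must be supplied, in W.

Q = 235000 W

liquid -6.37→125.7 °C: 293.2 kJ/kg
vaporisation at 125.7 °C: 301 kJ/kg
Δh = 293.2 + 301 = 594.2 kJ/kg
Q = ṁ·Δh = 1422 kg/h × 594.2 kJ/kg = 844950 kJ/h
|Q| = 234.71 kW = 234710 W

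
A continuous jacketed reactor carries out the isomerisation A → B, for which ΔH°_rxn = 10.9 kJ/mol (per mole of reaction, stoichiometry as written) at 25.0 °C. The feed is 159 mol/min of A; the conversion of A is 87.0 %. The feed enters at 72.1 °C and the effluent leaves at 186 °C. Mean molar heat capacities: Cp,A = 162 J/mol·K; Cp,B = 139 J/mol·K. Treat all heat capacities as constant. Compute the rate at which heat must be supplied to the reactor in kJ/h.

Extent of reaction ξ = 0.870 × 159 = 138.33 mol/min
Reaction term: ξ·ΔH°_rxn = 138.33 × 10.9 = 1507.8 kJ/min
Sensible, feed 72.1→25 °C: -1213.2 kJ/min
Outlet flows (mol/min): A 20.67, B 138.33
Sensible, products 25→186 °C: 3634.8 kJ/min
Q = ΔH = 3929.4 kJ/min = 65.49 kW
Heat supplied = 235760 kJ/h

Q_in = 236000 kJ/h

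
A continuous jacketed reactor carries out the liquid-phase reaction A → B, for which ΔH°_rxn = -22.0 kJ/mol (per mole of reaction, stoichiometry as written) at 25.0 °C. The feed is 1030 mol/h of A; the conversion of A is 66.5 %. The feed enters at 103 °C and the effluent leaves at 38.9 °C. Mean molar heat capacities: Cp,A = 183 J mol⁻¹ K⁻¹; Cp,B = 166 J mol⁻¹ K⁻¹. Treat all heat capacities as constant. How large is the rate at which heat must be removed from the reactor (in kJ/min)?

Extent of reaction ξ = 0.665 × 1030 = 684.95 mol/h
Reaction term: ξ·ΔH°_rxn = 684.95 × -22.0 = -15069 kJ/h
Sensible, feed 103→25 °C: -14702 kJ/h
Outlet flows (mol/h): A 345.05, B 684.95
Sensible, products 25→38.9 °C: 2458.2 kJ/h
Q = ΔH = -27313 kJ/h = -7.5869 kW
Heat removed = 455.22 kJ/min

Q_out = 455 kJ/min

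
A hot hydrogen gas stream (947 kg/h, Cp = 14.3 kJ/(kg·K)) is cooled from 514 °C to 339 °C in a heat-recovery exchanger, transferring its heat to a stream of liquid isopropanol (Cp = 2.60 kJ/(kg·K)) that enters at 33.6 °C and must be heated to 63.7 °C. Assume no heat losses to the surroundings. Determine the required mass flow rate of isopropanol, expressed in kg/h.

ṁ_c = 30300 kg/h

Heat released by hot stream: Q = 947 × 14.3 × (514 − 339) = 2.3699e+06 kJ/h
Energy balance on cold side (adiabatic exchanger): Q = ṁ_c·Cp_c·(T_c,out − T_c,in)
ṁ_c = 2.3699e+06 / [2.60 × (63.7 − 33.6)] = 30282 kg/h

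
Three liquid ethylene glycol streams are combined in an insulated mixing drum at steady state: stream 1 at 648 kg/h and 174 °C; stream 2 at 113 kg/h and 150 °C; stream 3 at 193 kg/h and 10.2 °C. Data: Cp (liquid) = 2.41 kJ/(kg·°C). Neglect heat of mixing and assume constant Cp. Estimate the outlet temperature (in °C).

No heat crosses the boundary, so H_out = H_in.
Σ ṁᵢCp,ᵢTᵢ = 648×2.41×174 + 113×2.41×150 + 193×2.41×10.2 = 317330
Σ ṁᵢCp,ᵢ = 648×2.41 + 113×2.41 + 193×2.41 = 2299.1
T_out = 317330 / 2299.1 = 138.02 °C

T_out = 138 °C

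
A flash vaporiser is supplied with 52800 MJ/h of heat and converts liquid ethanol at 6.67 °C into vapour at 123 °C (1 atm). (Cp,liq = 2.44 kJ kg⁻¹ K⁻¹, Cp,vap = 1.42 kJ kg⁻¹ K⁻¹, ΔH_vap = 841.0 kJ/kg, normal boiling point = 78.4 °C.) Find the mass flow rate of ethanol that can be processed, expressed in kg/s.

ṁ = 13.6 kg/s

Δh = 2.44×(78.4−6.67) + 841.0 + 1.42×(123−78.4) = 1079.4 kJ/kg
Q = 52800 MJ/h = 14667 kJ/s = 14667 kJ/s
ṁ = Q/Δh = 14667 / 1079.4 = 13.588 kg/s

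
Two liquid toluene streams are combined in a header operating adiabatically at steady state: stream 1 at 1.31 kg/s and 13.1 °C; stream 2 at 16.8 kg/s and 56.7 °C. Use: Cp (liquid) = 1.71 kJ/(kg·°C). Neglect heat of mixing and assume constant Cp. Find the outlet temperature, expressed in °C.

No heat crosses the boundary, so H_out = H_in.
Σ ṁᵢCp,ᵢTᵢ = 1.31×1.71×13.1 + 16.8×1.71×56.7 = 1658.2
Σ ṁᵢCp,ᵢ = 1.31×1.71 + 16.8×1.71 = 30.968
T_out = 1658.2 / 30.968 = 53.546 °C

T_out = 53.5 °C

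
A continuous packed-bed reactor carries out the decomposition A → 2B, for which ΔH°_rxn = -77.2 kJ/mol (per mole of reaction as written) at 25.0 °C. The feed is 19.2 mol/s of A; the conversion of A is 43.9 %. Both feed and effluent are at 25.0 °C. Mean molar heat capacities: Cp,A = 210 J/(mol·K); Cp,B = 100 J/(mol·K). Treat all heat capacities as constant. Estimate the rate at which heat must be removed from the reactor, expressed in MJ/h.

Q_out = 2340 MJ/h

Extent of reaction ξ = 0.439 × 19.2 = 8.4288 mol/s
Reaction term: ξ·ΔH°_rxn = 8.4288 × -77.2 = -650.7 kJ/s
Q = ΔH = -650.7 kJ/s = -650.7 kW
Heat removed = 2342.5 MJ/h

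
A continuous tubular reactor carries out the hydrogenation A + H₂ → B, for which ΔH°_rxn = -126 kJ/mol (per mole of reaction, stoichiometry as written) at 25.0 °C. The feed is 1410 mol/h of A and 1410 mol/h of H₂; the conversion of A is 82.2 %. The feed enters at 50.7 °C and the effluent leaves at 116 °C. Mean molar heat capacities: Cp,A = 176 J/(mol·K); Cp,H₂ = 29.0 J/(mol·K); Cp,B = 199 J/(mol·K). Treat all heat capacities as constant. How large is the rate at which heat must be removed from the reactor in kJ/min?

Extent of reaction ξ = 0.822 × 1410 = 1159 mol/h
Reaction term: ξ·ΔH°_rxn = 1159 × -126 = -146040 kJ/h
Sensible, feed 50.7→25 °C: -7428.6 kJ/h
Outlet flows (mol/h): A 250.98, H₂ 250.98, B 1159
Sensible, products 25→116 °C: 25671 kJ/h
Q = ΔH = -127790 kJ/h = -35.498 kW
Heat removed = 2129.9 kJ/min

Q_out = 2130 kJ/min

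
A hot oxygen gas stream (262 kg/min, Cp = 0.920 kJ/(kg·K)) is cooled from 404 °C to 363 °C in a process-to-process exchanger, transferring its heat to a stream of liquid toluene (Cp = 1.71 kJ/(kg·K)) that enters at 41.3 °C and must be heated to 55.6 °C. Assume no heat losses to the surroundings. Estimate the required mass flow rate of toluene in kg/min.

Heat released by hot stream: Q = 262 × 0.920 × (404 − 363) = 9882.6 kJ/min
Energy balance on cold side (adiabatic exchanger): Q = ṁ_c·Cp_c·(T_c,out − T_c,in)
ṁ_c = 9882.6 / [1.71 × (55.6 − 41.3)] = 404.15 kg/min

ṁ_c = 404 kg/min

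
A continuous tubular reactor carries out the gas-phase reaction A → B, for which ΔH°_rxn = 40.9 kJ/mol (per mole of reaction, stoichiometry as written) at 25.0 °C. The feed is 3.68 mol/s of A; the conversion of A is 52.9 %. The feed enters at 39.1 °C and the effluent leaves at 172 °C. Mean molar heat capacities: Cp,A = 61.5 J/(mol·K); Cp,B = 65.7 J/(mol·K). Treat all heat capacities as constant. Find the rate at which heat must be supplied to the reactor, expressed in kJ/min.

Q_in = 6650 kJ/min

Extent of reaction ξ = 0.529 × 3.68 = 1.9467 mol/s
Reaction term: ξ·ΔH°_rxn = 1.9467 × 40.9 = 79.621 kJ/s
Sensible, feed 39.1→25 °C: -3.1911 kJ/s
Outlet flows (mol/s): A 1.7333, B 1.9467
Sensible, products 25→172 °C: 34.471 kJ/s
Q = ΔH = 110.9 kJ/s = 110.9 kW
Heat supplied = 6654 kJ/min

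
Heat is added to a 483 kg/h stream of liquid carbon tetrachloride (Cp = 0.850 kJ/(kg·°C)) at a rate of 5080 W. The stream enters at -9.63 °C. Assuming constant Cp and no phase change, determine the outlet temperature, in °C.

Q = 5080 W = 18288 kJ/h
ΔT = Q/(ṁ·Cp) = 18288/(483×0.850) = 44.545 K
T_out = -9.63 + 44.545 = 34.915 °C

T_out = 34.9 °C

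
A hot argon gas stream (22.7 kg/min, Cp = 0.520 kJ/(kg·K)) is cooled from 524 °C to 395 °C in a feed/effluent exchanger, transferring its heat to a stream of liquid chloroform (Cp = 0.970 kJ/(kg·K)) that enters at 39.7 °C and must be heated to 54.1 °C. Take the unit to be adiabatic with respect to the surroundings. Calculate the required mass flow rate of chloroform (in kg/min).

ṁ_c = 109 kg/min

Heat released by hot stream: Q = 22.7 × 0.520 × (524 − 395) = 1522.7 kJ/min
Energy balance on cold side (adiabatic exchanger): Q = ṁ_c·Cp_c·(T_c,out − T_c,in)
ṁ_c = 1522.7 / [0.970 × (54.1 − 39.7)] = 109.01 kg/min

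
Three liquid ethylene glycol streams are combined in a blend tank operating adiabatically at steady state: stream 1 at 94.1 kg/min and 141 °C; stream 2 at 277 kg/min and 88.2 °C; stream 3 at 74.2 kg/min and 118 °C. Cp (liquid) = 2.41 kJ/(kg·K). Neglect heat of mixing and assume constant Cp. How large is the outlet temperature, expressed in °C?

T_out = 104 °C

Adiabatic, steady state ⇒ Σ ṁᵢCp,ᵢ(T_out − Tᵢ) = 0
T_out = Σ ṁᵢCp,ᵢTᵢ / Σ ṁᵢCp,ᵢ
      = 111960 / 1073.2 = 104.32 °C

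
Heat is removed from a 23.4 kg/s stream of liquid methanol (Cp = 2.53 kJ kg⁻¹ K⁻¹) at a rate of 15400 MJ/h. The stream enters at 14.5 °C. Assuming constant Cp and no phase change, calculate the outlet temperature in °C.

Q = 15400 MJ/h = 4277.8 kJ/s
ΔT = Q/(ṁ·Cp) = 4277.8/(23.4×2.53) = 72.257 K
T_out = 14.5 − 72.257 = -57.757 °C

T_out = -57.8 °C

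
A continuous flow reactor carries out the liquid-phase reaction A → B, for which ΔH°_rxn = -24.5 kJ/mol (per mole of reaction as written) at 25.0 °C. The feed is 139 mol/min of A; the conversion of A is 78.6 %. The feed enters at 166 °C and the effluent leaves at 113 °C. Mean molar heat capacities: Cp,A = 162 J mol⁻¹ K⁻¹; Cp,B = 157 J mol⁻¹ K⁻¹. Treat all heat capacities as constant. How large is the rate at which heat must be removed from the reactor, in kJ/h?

Q_out = 235000 kJ/h

Extent of reaction ξ = 0.786 × 139 = 109.25 mol/min
Reaction term: ξ·ΔH°_rxn = 109.25 × -24.5 = -2676.7 kJ/min
Sensible, feed 166→25 °C: -3175 kJ/min
Outlet flows (mol/min): A 29.746, B 109.25
Sensible, products 25→113 °C: 1933.5 kJ/min
Q = ΔH = -3918.2 kJ/min = -65.304 kW
Heat removed = 235090 kJ/h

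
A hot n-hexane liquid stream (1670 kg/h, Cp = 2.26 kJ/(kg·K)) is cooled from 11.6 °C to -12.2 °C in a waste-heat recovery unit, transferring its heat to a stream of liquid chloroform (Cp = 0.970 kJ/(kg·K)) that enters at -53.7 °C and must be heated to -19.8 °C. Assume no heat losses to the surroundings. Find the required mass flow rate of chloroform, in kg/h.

Heat released by hot stream: Q = 1670 × 2.26 × (11.6 − -12.2) = 89826 kJ/h
Energy balance on cold side (adiabatic exchanger): Q = ṁ_c·Cp_c·(T_c,out − T_c,in)
ṁ_c = 89826 / [0.970 × (-19.8 − -53.7)] = 2731.7 kg/h

ṁ_c = 2730 kg/h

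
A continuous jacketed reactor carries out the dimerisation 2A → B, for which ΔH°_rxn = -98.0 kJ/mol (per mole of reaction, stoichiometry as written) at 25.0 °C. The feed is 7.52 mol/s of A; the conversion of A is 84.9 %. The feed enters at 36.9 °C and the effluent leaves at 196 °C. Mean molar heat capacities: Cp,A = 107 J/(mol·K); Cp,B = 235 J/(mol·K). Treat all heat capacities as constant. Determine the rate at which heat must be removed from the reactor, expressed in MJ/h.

Extent of reaction ξ = 0.849 × 7.52 / 2 = 3.1922 mol/s
Reaction term: ξ·ΔH°_rxn = 3.1922 × -98.0 = -312.84 kJ/s
Sensible, feed 36.9→25 °C: -9.5752 kJ/s
Outlet flows (mol/s): A 1.1355, B 3.1922
Sensible, products 25→196 °C: 149.06 kJ/s
Q = ΔH = -173.36 kJ/s = -173.36 kW
Heat removed = 624.09 MJ/h

Q_out = 624 MJ/h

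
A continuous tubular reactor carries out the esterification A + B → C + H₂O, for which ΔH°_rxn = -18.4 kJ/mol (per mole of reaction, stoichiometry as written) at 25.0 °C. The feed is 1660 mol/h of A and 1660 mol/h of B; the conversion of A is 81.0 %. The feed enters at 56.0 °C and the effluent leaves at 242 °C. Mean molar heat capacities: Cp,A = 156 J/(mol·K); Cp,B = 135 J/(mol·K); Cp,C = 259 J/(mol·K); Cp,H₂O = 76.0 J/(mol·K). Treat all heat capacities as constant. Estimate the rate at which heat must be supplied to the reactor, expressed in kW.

Extent of reaction ξ = 0.810 × 1660 = 1344.6 mol/h
Reaction term: ξ·ΔH°_rxn = 1344.6 × -18.4 = -24741 kJ/h
Sensible, feed 56.0→25 °C: -14975 kJ/h
Outlet flows (mol/h): A 315.4, B 315.4, C 1344.6, H₂O 1344.6
Sensible, products 25→242 °C: 117660 kJ/h
Q = ΔH = 77947 kJ/h = 21.652 kW
Heat supplied = 21.652 kW

Q_in = 21.7 kW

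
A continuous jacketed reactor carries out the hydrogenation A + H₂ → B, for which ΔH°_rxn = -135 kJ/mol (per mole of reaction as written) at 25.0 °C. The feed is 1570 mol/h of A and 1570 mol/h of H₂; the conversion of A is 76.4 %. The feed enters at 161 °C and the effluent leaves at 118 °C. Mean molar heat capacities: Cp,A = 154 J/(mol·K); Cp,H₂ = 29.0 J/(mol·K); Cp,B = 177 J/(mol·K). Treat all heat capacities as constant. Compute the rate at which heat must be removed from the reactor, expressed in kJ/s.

Q_out = 48.6 kJ/s

Extent of reaction ξ = 0.764 × 1570 = 1199.5 mol/h
Reaction term: ξ·ΔH°_rxn = 1199.5 × -135 = -161930 kJ/h
Sensible, feed 161→25 °C: -39074 kJ/h
Outlet flows (mol/h): A 370.52, H₂ 370.52, B 1199.5
Sensible, products 25→118 °C: 26051 kJ/h
Q = ΔH = -174950 kJ/h = -48.598 kW
Heat removed = 48.598 kJ/s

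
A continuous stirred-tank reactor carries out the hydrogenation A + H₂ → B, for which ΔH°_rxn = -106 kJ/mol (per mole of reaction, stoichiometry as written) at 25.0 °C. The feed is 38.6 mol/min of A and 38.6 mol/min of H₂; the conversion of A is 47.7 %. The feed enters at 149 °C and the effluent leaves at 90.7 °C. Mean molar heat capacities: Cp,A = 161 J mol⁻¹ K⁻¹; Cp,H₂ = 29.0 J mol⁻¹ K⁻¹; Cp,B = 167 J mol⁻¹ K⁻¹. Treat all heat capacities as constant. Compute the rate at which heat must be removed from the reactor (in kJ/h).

Extent of reaction ξ = 0.477 × 38.6 = 18.412 mol/min
Reaction term: ξ·ΔH°_rxn = 18.412 × -106 = -1951.7 kJ/min
Sensible, feed 149→25 °C: -909.42 kJ/min
Outlet flows (mol/min): A 20.188, H₂ 20.188, B 18.412
Sensible, products 25→90.7 °C: 454.02 kJ/min
Q = ΔH = -2407.1 kJ/min = -40.118 kW
Heat removed = 144430 kJ/h

Q_out = 144000 kJ/h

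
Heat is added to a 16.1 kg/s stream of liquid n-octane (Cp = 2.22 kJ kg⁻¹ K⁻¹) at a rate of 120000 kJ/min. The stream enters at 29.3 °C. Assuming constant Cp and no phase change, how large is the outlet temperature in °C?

T_out = 85.3 °C

Q = 120000 kJ/min = 2000 kJ/s
ΔT = Q/(ṁ·Cp) = 2000/(16.1×2.22) = 55.957 K
T_out = 29.3 + 55.957 = 85.257 °C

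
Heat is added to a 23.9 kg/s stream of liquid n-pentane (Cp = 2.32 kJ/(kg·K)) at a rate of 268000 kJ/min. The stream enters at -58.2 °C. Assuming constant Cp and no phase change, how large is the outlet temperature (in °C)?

T_out = 22.4 °C

Q = 268000 kJ/min = 4466.7 kJ/s
ΔT = Q/(ṁ·Cp) = 4466.7/(23.9×2.32) = 80.556 K
T_out = -58.2 + 80.556 = 22.356 °C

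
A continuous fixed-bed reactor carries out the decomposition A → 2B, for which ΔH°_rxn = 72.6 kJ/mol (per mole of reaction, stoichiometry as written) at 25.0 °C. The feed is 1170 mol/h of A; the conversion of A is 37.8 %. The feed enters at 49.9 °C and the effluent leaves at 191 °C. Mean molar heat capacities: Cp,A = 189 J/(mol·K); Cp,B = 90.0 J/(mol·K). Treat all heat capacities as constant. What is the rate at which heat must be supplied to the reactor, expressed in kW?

Extent of reaction ξ = 0.378 × 1170 = 442.26 mol/h
Reaction term: ξ·ΔH°_rxn = 442.26 × 72.6 = 32108 kJ/h
Sensible, feed 49.9→25 °C: -5506.1 kJ/h
Outlet flows (mol/h): A 727.74, B 884.52
Sensible, products 25→191 °C: 36047 kJ/h
Q = ΔH = 62649 kJ/h = 17.402 kW
Heat supplied = 17.402 kW

Q_in = 17.4 kW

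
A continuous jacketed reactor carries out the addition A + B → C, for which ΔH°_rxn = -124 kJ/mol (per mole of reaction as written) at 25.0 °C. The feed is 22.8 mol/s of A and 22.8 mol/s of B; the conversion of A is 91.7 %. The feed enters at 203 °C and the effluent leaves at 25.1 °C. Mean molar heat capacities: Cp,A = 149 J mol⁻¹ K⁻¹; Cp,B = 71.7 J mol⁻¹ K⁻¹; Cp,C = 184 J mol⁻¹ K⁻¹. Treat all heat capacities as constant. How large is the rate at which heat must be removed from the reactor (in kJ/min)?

Extent of reaction ξ = 0.917 × 22.8 = 20.908 mol/s
Reaction term: ξ·ΔH°_rxn = 20.908 × -124 = -2592.5 kJ/s
Sensible, feed 203→25 °C: -895.69 kJ/s
Outlet flows (mol/s): A 1.8924, B 1.8924, C 20.908
Sensible, products 25→25.1 °C: 0.42647 kJ/s
Q = ΔH = -3487.8 kJ/s = -3487.8 kW
Heat removed = 209270 kJ/min

Q_out = 209000 kJ/min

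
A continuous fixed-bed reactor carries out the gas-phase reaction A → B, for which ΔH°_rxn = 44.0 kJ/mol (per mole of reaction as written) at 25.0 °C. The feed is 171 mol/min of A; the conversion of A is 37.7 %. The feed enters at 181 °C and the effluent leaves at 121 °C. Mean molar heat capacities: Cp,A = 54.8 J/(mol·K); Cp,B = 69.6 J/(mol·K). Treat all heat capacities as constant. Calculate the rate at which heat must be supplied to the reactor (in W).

Q_in = 39400 W

Extent of reaction ξ = 0.377 × 171 = 64.467 mol/min
Reaction term: ξ·ΔH°_rxn = 64.467 × 44.0 = 2836.5 kJ/min
Sensible, feed 181→25 °C: -1461.8 kJ/min
Outlet flows (mol/min): A 106.53, B 64.467
Sensible, products 25→121 °C: 991.19 kJ/min
Q = ΔH = 2365.9 kJ/min = 39.432 kW
Heat supplied = 39432 W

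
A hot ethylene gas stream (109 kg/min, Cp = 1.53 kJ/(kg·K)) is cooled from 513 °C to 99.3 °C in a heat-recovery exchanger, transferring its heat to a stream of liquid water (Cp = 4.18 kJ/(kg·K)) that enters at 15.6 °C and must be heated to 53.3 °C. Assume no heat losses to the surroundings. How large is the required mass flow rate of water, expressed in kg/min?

ṁ_c = 438 kg/min

Heat released by hot stream: Q = 109 × 1.53 × (513 − 99.3) = 68993 kJ/min
Energy balance on cold side (adiabatic exchanger): Q = ṁ_c·Cp_c·(T_c,out − T_c,in)
ṁ_c = 68993 / [4.18 × (53.3 − 15.6)] = 437.81 kg/min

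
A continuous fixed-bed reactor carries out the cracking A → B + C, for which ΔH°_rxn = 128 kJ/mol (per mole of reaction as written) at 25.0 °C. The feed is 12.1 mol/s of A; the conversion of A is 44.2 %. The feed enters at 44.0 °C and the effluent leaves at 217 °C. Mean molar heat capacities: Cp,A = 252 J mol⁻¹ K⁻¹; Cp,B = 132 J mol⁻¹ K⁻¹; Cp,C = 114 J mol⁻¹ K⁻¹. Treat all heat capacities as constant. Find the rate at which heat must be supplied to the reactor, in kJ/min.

Extent of reaction ξ = 0.442 × 12.1 = 5.3482 mol/s
Reaction term: ξ·ΔH°_rxn = 5.3482 × 128 = 684.57 kJ/s
Sensible, feed 44.0→25 °C: -57.935 kJ/s
Outlet flows (mol/s): A 6.7518, B 5.3482, C 5.3482
Sensible, products 25→217 °C: 579.29 kJ/s
Q = ΔH = 1205.9 kJ/s = 1205.9 kW
Heat supplied = 72355 kJ/min

Q_in = 72400 kJ/min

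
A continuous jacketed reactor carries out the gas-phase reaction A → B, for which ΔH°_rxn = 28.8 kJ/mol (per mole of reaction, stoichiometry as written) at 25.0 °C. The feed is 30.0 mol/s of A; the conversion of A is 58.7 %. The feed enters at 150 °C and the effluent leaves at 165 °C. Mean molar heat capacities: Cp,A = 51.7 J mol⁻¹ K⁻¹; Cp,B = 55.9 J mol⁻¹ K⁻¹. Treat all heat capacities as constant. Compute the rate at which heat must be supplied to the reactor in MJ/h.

Extent of reaction ξ = 0.587 × 30.0 = 17.61 mol/s
Reaction term: ξ·ΔH°_rxn = 17.61 × 28.8 = 507.17 kJ/s
Sensible, feed 150→25 °C: -193.88 kJ/s
Outlet flows (mol/s): A 12.39, B 17.61
Sensible, products 25→165 °C: 227.49 kJ/s
Q = ΔH = 540.79 kJ/s = 540.79 kW
Heat supplied = 1946.8 MJ/h

Q_in = 1950 MJ/h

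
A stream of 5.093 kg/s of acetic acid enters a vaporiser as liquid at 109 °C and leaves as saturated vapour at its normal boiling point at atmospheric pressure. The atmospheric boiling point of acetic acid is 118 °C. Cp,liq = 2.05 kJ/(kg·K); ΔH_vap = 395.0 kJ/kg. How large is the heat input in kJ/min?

liquid 109→118 °C: 18.45 kJ/kg
vaporisation at 118 °C: 395 kJ/kg
Δh = 18.45 + 395 = 413.45 kJ/kg
Q = ṁ·Δh = 5.093 kg/s × 413.45 kJ/kg = 2105.7 kJ/s
|Q| = 2105.7 kW = 126340 kJ/min

Q = 126000 kJ/min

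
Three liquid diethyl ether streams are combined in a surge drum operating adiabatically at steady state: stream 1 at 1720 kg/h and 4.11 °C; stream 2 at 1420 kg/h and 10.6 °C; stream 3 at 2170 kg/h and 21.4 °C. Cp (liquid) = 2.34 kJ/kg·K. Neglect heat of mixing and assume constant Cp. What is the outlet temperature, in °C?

T_out = 12.9 °C

Adiabatic, steady state ⇒ Σ ṁᵢCp,ᵢ(T_out − Tᵢ) = 0
Σ ṁᵢCp,ᵢTᵢ = 1720×2.34×4.11 + 1420×2.34×10.6 + 2170×2.34×21.4 = 160430
Σ ṁᵢCp,ᵢ = 1720×2.34 + 1420×2.34 + 2170×2.34 = 12425
T_out = 160430 / 12425 = 12.911 °C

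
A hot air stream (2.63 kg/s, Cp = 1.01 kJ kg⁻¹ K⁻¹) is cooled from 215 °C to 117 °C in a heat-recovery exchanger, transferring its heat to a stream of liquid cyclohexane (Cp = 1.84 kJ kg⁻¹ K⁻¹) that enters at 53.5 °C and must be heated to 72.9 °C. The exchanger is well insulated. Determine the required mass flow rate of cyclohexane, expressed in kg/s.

Heat released by hot stream: Q = 2.63 × 1.01 × (215 − 117) = 260.32 kJ/s
Energy balance on cold side (adiabatic exchanger): Q = ṁ_c·Cp_c·(T_c,out − T_c,in)
ṁ_c = 260.32 / [1.84 × (72.9 − 53.5)] = 7.2926 kg/s

ṁ_c = 7.29 kg/s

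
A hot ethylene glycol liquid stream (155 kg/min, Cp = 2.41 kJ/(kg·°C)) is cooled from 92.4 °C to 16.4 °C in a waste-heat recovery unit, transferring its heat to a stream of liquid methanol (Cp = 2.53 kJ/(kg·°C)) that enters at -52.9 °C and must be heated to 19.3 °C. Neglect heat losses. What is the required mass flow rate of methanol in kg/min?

Heat released by hot stream: Q = 155 × 2.41 × (92.4 − 16.4) = 28390 kJ/min
Energy balance on cold side (adiabatic exchanger): Q = ṁ_c·Cp_c·(T_c,out − T_c,in)
ṁ_c = 28390 / [2.53 × (19.3 − -52.9)] = 155.42 kg/min

ṁ_c = 155 kg/min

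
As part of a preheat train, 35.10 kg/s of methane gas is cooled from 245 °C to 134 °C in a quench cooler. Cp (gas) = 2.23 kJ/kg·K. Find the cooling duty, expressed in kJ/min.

Q = ṁ·Cp·ΔT = 35.10 × 2.23 × (134 − 245) = -8688.3 kJ/s
Cooling duty = 521300 kJ/min

Q_c = 521000 kJ/min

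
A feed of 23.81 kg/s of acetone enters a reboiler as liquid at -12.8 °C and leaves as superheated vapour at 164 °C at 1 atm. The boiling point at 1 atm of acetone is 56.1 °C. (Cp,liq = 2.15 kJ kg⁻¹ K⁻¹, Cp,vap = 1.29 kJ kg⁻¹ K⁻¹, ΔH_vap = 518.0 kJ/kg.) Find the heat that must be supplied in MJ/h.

liquid -12.8→56.1 °C: 148.14 kJ/kg
vaporisation at 56.1 °C: 518 kJ/kg
vapour 56.1→164 °C: 139.19 kJ/kg
Δh = 148.14 + 518 + 139.19 = 805.33 kJ/kg
Q = ṁ·Δh = 23.81 kg/s × 805.33 kJ/kg = 19175 kJ/s
|Q| = 19175 kW = 69029 MJ/h

Q = 69000 MJ/h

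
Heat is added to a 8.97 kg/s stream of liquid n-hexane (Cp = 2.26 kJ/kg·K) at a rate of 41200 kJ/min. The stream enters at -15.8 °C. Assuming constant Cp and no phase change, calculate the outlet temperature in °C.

Q = 41200 kJ/min = 686.67 kJ/s
ΔT = Q/(ṁ·Cp) = 686.67/(8.97×2.26) = 33.872 K
T_out = -15.8 + 33.872 = 18.072 °C

T_out = 18.1 °C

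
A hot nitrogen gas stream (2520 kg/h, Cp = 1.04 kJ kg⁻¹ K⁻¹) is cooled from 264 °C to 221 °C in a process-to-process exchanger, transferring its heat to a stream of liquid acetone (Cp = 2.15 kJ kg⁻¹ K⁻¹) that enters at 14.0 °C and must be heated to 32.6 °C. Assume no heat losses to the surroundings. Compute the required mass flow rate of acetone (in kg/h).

Heat released by hot stream: Q = 2520 × 1.04 × (264 − 221) = 112690 kJ/h
Energy balance on cold side (adiabatic exchanger): Q = ṁ_c·Cp_c·(T_c,out − T_c,in)
ṁ_c = 112690 / [2.15 × (32.6 − 14.0)] = 2818.1 kg/h

ṁ_c = 2820 kg/h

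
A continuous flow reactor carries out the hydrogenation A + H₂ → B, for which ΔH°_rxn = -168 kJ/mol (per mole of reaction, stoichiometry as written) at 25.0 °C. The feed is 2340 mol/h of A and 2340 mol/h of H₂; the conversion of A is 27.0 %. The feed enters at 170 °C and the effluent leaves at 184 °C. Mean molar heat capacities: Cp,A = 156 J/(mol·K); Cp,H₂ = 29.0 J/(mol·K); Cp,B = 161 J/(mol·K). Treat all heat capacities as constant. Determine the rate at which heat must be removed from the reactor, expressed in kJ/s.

Q_out = 28.5 kJ/s

Extent of reaction ξ = 0.270 × 2340 = 631.8 mol/h
Reaction term: ξ·ΔH°_rxn = 631.8 × -168 = -106140 kJ/h
Sensible, feed 170→25 °C: -62770 kJ/h
Outlet flows (mol/h): A 1708.2, H₂ 1708.2, B 631.8
Sensible, products 25→184 °C: 66420 kJ/h
Q = ΔH = -102490 kJ/h = -28.47 kW
Heat removed = 28.47 kJ/s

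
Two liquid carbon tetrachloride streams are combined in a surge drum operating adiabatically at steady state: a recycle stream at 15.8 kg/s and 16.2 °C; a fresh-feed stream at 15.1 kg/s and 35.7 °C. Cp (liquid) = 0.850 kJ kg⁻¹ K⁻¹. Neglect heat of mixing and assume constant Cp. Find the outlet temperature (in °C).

Adiabatic, steady state ⇒ Σ ṁᵢCp,ᵢ(T_out − Tᵢ) = 0
T_out = Σ ṁᵢCp,ᵢTᵢ / Σ ṁᵢCp,ᵢ
      = 675.78 / 26.265 = 25.729 °C

T_out = 25.7 °C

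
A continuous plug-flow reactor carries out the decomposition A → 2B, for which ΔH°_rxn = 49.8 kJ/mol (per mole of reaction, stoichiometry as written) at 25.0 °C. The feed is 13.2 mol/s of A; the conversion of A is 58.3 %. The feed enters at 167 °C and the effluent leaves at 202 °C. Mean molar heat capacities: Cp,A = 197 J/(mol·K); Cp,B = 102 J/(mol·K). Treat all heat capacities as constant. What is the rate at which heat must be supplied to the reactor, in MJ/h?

Q_in = 1740 MJ/h

Extent of reaction ξ = 0.583 × 13.2 = 7.6956 mol/s
Reaction term: ξ·ΔH°_rxn = 7.6956 × 49.8 = 383.24 kJ/s
Sensible, feed 167→25 °C: -369.26 kJ/s
Outlet flows (mol/s): A 5.5044, B 15.391
Sensible, products 25→202 °C: 469.81 kJ/s
Q = ΔH = 483.79 kJ/s = 483.79 kW
Heat supplied = 1741.6 MJ/h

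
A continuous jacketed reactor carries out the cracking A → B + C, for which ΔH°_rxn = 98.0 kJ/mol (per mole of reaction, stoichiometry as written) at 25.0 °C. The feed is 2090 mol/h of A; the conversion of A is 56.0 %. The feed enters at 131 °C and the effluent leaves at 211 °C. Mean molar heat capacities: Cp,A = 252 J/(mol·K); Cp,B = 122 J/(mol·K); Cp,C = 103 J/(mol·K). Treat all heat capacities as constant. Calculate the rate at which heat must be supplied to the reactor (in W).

Extent of reaction ξ = 0.560 × 2090 = 1170.4 mol/h
Reaction term: ξ·ΔH°_rxn = 1170.4 × 98.0 = 114700 kJ/h
Sensible, feed 131→25 °C: -55828 kJ/h
Outlet flows (mol/h): A 919.6, B 1170.4, C 1170.4
Sensible, products 25→211 °C: 92085 kJ/h
Q = ΔH = 150960 kJ/h = 41.932 kW
Heat supplied = 41932 W

Q_in = 41900 W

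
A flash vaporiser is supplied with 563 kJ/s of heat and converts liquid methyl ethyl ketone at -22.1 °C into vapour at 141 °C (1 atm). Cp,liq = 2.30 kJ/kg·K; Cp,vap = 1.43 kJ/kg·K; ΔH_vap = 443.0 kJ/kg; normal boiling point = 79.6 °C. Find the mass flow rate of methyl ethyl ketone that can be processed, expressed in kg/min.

ṁ = 44.2 kg/min

Δh = 2.30×(79.6−-22.1) + 443.0 + 1.43×(141−79.6) = 764.71 kJ/kg
Q = 563 kJ/s = 563 kJ/s = 33780 kJ/min
ṁ = Q/Δh = 33780 / 764.71 = 44.173 kg/min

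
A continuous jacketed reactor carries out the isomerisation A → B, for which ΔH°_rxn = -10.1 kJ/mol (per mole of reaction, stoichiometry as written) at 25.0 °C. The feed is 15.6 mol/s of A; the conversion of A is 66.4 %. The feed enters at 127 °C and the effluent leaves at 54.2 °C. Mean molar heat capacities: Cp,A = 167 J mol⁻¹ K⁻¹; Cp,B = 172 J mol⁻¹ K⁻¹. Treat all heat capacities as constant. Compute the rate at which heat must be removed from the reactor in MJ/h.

Extent of reaction ξ = 0.664 × 15.6 = 10.358 mol/s
Reaction term: ξ·ΔH°_rxn = 10.358 × -10.1 = -104.62 kJ/s
Sensible, feed 127→25 °C: -265.73 kJ/s
Outlet flows (mol/s): A 5.2416, B 10.358
Sensible, products 25→54.2 °C: 77.584 kJ/s
Q = ΔH = -292.77 kJ/s = -292.77 kW
Heat removed = 1054 MJ/h

Q_out = 1050 MJ/h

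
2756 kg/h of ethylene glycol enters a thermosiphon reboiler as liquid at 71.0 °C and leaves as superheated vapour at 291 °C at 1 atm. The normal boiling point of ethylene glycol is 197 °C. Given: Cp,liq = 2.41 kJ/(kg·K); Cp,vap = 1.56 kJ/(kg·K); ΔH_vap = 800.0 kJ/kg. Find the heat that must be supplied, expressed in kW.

Q = 957 kW

liquid 71.0→197 °C: 303.66 kJ/kg
vaporisation at 197 °C: 800 kJ/kg
vapour 197→291 °C: 146.64 kJ/kg
Δh = 303.66 + 800 + 146.64 = 1250.3 kJ/kg
Q = ṁ·Δh = 2756 kg/h × 1250.3 kJ/kg = 3.4458e+06 kJ/h
|Q| = 957.17 kW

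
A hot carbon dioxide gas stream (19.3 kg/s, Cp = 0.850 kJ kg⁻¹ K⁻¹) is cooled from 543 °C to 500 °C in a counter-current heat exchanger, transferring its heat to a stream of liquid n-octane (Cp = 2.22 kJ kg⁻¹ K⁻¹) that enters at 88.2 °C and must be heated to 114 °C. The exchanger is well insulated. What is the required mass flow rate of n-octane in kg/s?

ṁ_c = 12.3 kg/s

Heat released by hot stream: Q = 19.3 × 0.850 × (543 − 500) = 705.42 kJ/s
Energy balance on cold side (adiabatic exchanger): Q = ṁ_c·Cp_c·(T_c,out − T_c,in)
ṁ_c = 705.42 / [2.22 × (114 − 88.2)] = 12.316 kg/s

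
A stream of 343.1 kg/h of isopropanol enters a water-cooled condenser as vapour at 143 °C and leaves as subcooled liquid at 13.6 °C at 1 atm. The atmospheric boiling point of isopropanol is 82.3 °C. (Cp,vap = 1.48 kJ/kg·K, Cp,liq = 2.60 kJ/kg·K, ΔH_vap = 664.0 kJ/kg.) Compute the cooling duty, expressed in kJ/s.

vapour 143→82.3 °C: -89.836 kJ/kg
condensation at 82.3 °C: -664 kJ/kg
liquid 82.3→13.6 °C: -178.62 kJ/kg
Δh = -89.836 + -664 + -178.62 = -932.46 kJ/kg
Q = ṁ·Δh = 343.1 kg/h × -932.46 kJ/kg = -319930 kJ/h
|Q| = 88.868 kW

Q_c = 88.9 kJ/s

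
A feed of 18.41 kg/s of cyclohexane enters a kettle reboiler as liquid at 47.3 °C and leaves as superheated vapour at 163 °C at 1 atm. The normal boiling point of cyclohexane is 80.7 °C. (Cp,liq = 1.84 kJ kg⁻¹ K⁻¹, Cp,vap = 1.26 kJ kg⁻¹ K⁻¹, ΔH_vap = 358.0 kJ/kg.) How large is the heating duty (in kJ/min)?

Q = 578000 kJ/min

liquid 47.3→80.7 °C: 61.456 kJ/kg
vaporisation at 80.7 °C: 358 kJ/kg
vapour 80.7→163 °C: 103.7 kJ/kg
Δh = 61.456 + 358 + 103.7 = 523.15 kJ/kg
Q = ṁ·Δh = 18.41 kg/s × 523.15 kJ/kg = 9631.3 kJ/s
|Q| = 9631.3 kW = 577880 kJ/min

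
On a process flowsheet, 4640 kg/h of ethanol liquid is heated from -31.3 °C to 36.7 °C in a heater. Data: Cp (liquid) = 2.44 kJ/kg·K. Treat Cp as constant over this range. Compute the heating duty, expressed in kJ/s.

Q = 214 kJ/s

Q = ṁ·Cp·ΔT = 4640 × 2.44 × (36.7 − -31.3) = 769870 kJ/h
Converting: 769870 / 3600 s = 213.85 kW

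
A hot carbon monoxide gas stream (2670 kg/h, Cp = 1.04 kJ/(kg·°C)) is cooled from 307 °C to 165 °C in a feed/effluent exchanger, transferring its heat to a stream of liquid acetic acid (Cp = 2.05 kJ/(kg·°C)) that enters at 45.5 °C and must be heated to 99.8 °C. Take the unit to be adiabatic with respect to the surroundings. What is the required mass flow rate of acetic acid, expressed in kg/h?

ṁ_c = 3540 kg/h

Heat released by hot stream: Q = 2670 × 1.04 × (307 − 165) = 394310 kJ/h
Energy balance on cold side (adiabatic exchanger): Q = ṁ_c·Cp_c·(T_c,out − T_c,in)
ṁ_c = 394310 / [2.05 × (99.8 − 45.5)] = 3542.3 kg/h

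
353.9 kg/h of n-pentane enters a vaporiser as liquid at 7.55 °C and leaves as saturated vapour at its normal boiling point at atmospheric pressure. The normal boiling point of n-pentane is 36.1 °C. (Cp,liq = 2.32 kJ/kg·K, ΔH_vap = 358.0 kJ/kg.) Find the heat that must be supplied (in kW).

liquid 7.55→36.1 °C: 66.236 kJ/kg
vaporisation at 36.1 °C: 358 kJ/kg
Δh = 66.236 + 358 = 424.24 kJ/kg
Q = ṁ·Δh = 353.9 kg/h × 424.24 kJ/kg = 150140 kJ/h
|Q| = 41.705 kW

Q = 41.7 kW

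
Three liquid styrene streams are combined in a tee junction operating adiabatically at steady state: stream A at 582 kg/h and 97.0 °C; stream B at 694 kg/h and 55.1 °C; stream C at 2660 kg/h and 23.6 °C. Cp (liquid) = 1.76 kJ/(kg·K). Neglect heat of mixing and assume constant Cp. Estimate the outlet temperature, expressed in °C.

T_out = 40.0 °C

No heat crosses the boundary, so H_out = H_in.
Σ ṁᵢCp,ᵢTᵢ = 582×1.76×97.0 + 694×1.76×55.1 + 2660×1.76×23.6 = 277150
Σ ṁᵢCp,ᵢ = 582×1.76 + 694×1.76 + 2660×1.76 = 6927.4
T_out = 277150 / 6927.4 = 40.007 °C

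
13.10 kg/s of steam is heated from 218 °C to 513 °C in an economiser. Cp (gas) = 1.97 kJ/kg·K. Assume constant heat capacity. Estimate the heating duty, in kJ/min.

Q = ṁ·Cp·ΔT = 13.10 × 1.97 × (513 − 218) = 7613.1 kJ/s
Heating duty = 456780 kJ/min

Q = 457000 kJ/min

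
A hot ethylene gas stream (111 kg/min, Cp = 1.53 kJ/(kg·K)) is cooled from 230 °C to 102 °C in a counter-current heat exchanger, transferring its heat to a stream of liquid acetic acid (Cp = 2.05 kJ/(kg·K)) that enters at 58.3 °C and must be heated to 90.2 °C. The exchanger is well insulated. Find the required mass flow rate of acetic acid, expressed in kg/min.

ṁ_c = 332 kg/min

Heat released by hot stream: Q = 111 × 1.53 × (230 − 102) = 21738 kJ/min
Energy balance on cold side (adiabatic exchanger): Q = ṁ_c·Cp_c·(T_c,out − T_c,in)
ṁ_c = 21738 / [2.05 × (90.2 − 58.3)] = 332.41 kg/min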